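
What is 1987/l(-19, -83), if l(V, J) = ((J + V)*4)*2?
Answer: -1987/816 ≈ -2.4350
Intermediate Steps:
l(V, J) = 8*J + 8*V (l(V, J) = (4*J + 4*V)*2 = 8*J + 8*V)
1987/l(-19, -83) = 1987/(8*(-83) + 8*(-19)) = 1987/(-664 - 152) = 1987/(-816) = 1987*(-1/816) = -1987/816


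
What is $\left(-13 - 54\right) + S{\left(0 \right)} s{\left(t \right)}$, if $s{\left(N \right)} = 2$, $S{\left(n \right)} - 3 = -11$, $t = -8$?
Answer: $-83$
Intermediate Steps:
$S{\left(n \right)} = -8$ ($S{\left(n \right)} = 3 - 11 = -8$)
$\left(-13 - 54\right) + S{\left(0 \right)} s{\left(t \right)} = \left(-13 - 54\right) - 16 = -67 - 16 = -83$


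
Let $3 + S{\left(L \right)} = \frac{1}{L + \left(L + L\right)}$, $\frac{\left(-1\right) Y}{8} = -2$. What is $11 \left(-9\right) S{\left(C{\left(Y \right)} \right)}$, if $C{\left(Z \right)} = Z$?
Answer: $\frac{4719}{16} \approx 294.94$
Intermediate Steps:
$Y = 16$ ($Y = \left(-8\right) \left(-2\right) = 16$)
$S{\left(L \right)} = -3 + \frac{1}{3 L}$ ($S{\left(L \right)} = -3 + \frac{1}{L + \left(L + L\right)} = -3 + \frac{1}{L + 2 L} = -3 + \frac{1}{3 L}$)
$11 \left(-9\right) S{\left(C{\left(Y \right)} \right)} = 11 \left(-9\right) \left(-3 + \frac{1}{3 \cdot 16}\right) = - 99 \left(-3 + \frac{1}{3} \cdot \frac{1}{16}\right) = - 99 \left(-3 + \frac{1}{48}\right) = \left(-99\right) \left(- \frac{143}{48}\right) = \frac{4719}{16}$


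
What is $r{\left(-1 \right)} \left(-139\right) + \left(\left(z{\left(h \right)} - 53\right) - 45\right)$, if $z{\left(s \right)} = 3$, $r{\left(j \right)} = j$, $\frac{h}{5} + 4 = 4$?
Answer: $44$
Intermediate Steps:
$h = 0$ ($h = -20 + 5 \cdot 4 = -20 + 20 = 0$)
$r{\left(-1 \right)} \left(-139\right) + \left(\left(z{\left(h \right)} - 53\right) - 45\right) = \left(-1\right) \left(-139\right) + \left(\left(3 - 53\right) - 45\right) = 139 - 95 = 44$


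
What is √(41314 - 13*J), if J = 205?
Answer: √38649 ≈ 196.59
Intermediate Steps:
√(41314 - 13*J) = √(41314 - 13*205) = √(41314 - 2665) = √38649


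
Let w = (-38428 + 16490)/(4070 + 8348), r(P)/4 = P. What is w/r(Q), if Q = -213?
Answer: 1567/755724 ≈ 0.0020735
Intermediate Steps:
r(P) = 4*P
w = -1567/887 (w = -21938/12418 = -21938*1/12418 = -1567/887 ≈ -1.7666)
w/r(Q) = -1567/(887*(4*(-213))) = -1567/887/(-852) = -1567/887*(-1/852) = 1567/755724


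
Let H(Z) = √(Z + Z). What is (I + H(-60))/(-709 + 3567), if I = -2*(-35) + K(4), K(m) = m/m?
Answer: 71/2858 + I*√30/1429 ≈ 0.024843 + 0.0038329*I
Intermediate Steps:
H(Z) = √2*√Z (H(Z) = √(2*Z) = √2*√Z)
K(m) = 1
I = 71 (I = -2*(-35) + 1 = 70 + 1 = 71)
(I + H(-60))/(-709 + 3567) = (71 + √2*√(-60))/(-709 + 3567) = (71 + √2*(2*I*√15))/2858 = (71 + 2*I*√30)*(1/2858) = 71/2858 + I*√30/1429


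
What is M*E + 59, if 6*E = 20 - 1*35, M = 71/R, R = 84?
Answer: 9557/168 ≈ 56.887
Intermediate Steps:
M = 71/84 ≈ 0.84524
E = -5/2 (E = (20 - 1*35)/6 = (20 - 35)/6 = (1/6)*(-15) = -5/2 ≈ -2.5000)
M*E + 59 = (71/84)*(-5/2) + 59 = -355/168 + 59 = 9557/168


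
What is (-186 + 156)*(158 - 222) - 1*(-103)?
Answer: 2023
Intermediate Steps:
(-186 + 156)*(158 - 222) - 1*(-103) = -30*(-64) + 103 = 1920 + 103 = 2023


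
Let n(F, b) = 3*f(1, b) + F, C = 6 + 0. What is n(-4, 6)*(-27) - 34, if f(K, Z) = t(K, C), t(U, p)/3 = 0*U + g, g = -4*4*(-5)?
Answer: -19366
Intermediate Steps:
C = 6
g = 80 (g = -16*(-5) = 80)
t(U, p) = 240 (t(U, p) = 3*(0*U + 80) = 3*(0 + 80) = 3*80 = 240)
f(K, Z) = 240
n(F, b) = 720 + F (n(F, b) = 3*240 + F = 720 + F)
n(-4, 6)*(-27) - 34 = (720 - 4)*(-27) - 34 = 716*(-27) - 34 = -19332 - 34 = -19366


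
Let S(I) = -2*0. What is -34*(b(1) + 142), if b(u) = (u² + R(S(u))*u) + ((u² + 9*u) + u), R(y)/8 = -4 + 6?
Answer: -5780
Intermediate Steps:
S(I) = 0
R(y) = 16 (R(y) = 8*(-4 + 6) = 8*2 = 16)
b(u) = 2*u² + 26*u (b(u) = (u² + 16*u) + ((u² + 9*u) + u) = (u² + 16*u) + (u² + 10*u) = 2*u² + 26*u)
-34*(b(1) + 142) = -34*(2*1*(13 + 1) + 142) = -34*(2*1*14 + 142) = -34*(28 + 142) = -34*170 = -5780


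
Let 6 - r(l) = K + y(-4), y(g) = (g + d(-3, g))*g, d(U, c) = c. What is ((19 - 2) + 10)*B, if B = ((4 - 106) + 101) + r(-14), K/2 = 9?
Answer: -1215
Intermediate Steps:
K = 18 (K = 2*9 = 18)
y(g) = 2*g² (y(g) = (g + g)*g = (2*g)*g = 2*g²)
r(l) = -44 (r(l) = 6 - (18 + 2*(-4)²) = 6 - (18 + 2*16) = 6 - (18 + 32) = 6 - 1*50 = 6 - 50 = -44)
B = -45 (B = ((4 - 106) + 101) - 44 = (-102 + 101) - 44 = -1 - 44 = -45)
((19 - 2) + 10)*B = ((19 - 2) + 10)*(-45) = (17 + 10)*(-45) = 27*(-45) = -1215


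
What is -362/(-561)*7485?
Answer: 903190/187 ≈ 4829.9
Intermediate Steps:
-362/(-561)*7485 = -362*(-1/561)*7485 = (362/561)*7485 = 903190/187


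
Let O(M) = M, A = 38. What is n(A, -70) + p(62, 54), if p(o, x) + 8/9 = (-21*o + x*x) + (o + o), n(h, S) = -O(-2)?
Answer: 15652/9 ≈ 1739.1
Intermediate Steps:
n(h, S) = 2 (n(h, S) = -1*(-2) = 2)
p(o, x) = -8/9 + x**2 - 19*o (p(o, x) = -8/9 + ((-21*o + x*x) + (o + o)) = -8/9 + ((-21*o + x**2) + 2*o) = -8/9 + ((x**2 - 21*o) + 2*o) = -8/9 + (x**2 - 19*o) = -8/9 + x**2 - 19*o)
n(A, -70) + p(62, 54) = 2 + (-8/9 + 54**2 - 19*62) = 2 + (-8/9 + 2916 - 1178) = 2 + 15634/9 = 15652/9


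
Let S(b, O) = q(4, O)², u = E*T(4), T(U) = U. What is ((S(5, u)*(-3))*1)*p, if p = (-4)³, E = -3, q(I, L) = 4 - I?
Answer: 0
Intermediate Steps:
u = -12 (u = -3*4 = -12)
p = -64
S(b, O) = 0 (S(b, O) = (4 - 1*4)² = (4 - 4)² = 0² = 0)
((S(5, u)*(-3))*1)*p = ((0*(-3))*1)*(-64) = (0*1)*(-64) = 0*(-64) = 0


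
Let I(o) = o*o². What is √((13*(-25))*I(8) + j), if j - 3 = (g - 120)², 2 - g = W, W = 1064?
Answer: √1230727 ≈ 1109.4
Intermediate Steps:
g = -1062 (g = 2 - 1*1064 = 2 - 1064 = -1062)
I(o) = o³
j = 1397127 (j = 3 + (-1062 - 120)² = 3 + (-1182)² = 3 + 1397124 = 1397127)
√((13*(-25))*I(8) + j) = √((13*(-25))*8³ + 1397127) = √(-325*512 + 1397127) = √(-166400 + 1397127) = √1230727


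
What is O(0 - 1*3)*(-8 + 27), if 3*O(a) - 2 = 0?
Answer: 38/3 ≈ 12.667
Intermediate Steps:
O(a) = ⅔ (O(a) = ⅔ + (⅓)*0 = ⅔ + 0 = ⅔)
O(0 - 1*3)*(-8 + 27) = 2*(-8 + 27)/3 = (⅔)*19 = 38/3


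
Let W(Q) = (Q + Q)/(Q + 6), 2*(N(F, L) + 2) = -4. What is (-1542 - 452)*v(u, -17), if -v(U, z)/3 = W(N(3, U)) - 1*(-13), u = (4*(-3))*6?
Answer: 53838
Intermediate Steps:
N(F, L) = -4 (N(F, L) = -2 + (½)*(-4) = -2 - 2 = -4)
W(Q) = 2*Q/(6 + Q) (W(Q) = (2*Q)/(6 + Q) = 2*Q/(6 + Q))
u = -72 (u = -12*6 = -72)
v(U, z) = -27 (v(U, z) = -3*(2*(-4)/(6 - 4) - 1*(-13)) = -3*(2*(-4)/2 + 13) = -3*(2*(-4)*(½) + 13) = -3*(-4 + 13) = -3*9 = -27)
(-1542 - 452)*v(u, -17) = (-1542 - 452)*(-27) = -1994*(-27) = 53838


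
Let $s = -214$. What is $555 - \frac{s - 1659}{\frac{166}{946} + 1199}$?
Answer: $\frac{315687479}{567210} \approx 556.56$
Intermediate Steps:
$555 - \frac{s - 1659}{\frac{166}{946} + 1199} = 555 - \frac{-214 - 1659}{\frac{166}{946} + 1199} = 555 - - \frac{1873}{166 \cdot \frac{1}{946} + 1199} = 555 - - \frac{1873}{\frac{83}{473} + 1199} = 555 - - \frac{1873}{\frac{567210}{473}} = 555 - \left(-1873\right) \frac{473}{567210} = 555 - - \frac{885929}{567210} = 555 + \frac{885929}{567210} = \frac{315687479}{567210}$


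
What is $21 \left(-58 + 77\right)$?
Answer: $399$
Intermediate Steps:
$21 \left(-58 + 77\right) = 21 \cdot 19 = 399$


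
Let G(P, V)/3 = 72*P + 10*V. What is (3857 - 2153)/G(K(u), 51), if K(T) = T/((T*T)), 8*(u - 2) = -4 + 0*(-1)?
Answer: 284/279 ≈ 1.0179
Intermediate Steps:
u = 3/2 (u = 2 + (-4 + 0*(-1))/8 = 2 + (-4 + 0)/8 = 2 + (⅛)*(-4) = 2 - ½ = 3/2 ≈ 1.5000)
K(T) = 1/T (K(T) = T/(T²) = T/T² = 1/T)
G(P, V) = 30*V + 216*P (G(P, V) = 3*(72*P + 10*V) = 3*(10*V + 72*P) = 30*V + 216*P)
(3857 - 2153)/G(K(u), 51) = (3857 - 2153)/(30*51 + 216/(3/2)) = 1704/(1530 + 216*(⅔)) = 1704/(1530 + 144) = 1704/1674 = 1704*(1/1674) = 284/279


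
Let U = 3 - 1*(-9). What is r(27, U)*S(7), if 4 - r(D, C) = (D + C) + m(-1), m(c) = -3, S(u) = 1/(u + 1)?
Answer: -4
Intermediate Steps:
S(u) = 1/(1 + u)
U = 12 (U = 3 + 9 = 12)
r(D, C) = 7 - C - D (r(D, C) = 4 - ((D + C) - 3) = 4 - ((C + D) - 3) = 4 - (-3 + C + D) = 4 + (3 - C - D) = 7 - C - D)
r(27, U)*S(7) = (7 - 1*12 - 1*27)/(1 + 7) = (7 - 12 - 27)/8 = -32*1/8 = -4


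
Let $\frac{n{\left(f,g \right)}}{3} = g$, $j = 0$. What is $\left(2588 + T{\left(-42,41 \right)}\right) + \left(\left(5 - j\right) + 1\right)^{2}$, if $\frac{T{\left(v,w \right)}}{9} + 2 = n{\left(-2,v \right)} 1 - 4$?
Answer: $1436$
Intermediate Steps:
$n{\left(f,g \right)} = 3 g$
$T{\left(v,w \right)} = -54 + 27 v$ ($T{\left(v,w \right)} = -18 + 9 \left(3 v 1 - 4\right) = -18 + 9 \left(3 v - 4\right) = -18 + 9 \left(-4 + 3 v\right) = -18 + \left(-36 + 27 v\right) = -54 + 27 v$)
$\left(2588 + T{\left(-42,41 \right)}\right) + \left(\left(5 - j\right) + 1\right)^{2} = \left(2588 + \left(-54 + 27 \left(-42\right)\right)\right) + \left(\left(5 - 0\right) + 1\right)^{2} = \left(2588 - 1188\right) + \left(\left(5 + 0\right) + 1\right)^{2} = \left(2588 - 1188\right) + \left(5 + 1\right)^{2} = 1400 + 6^{2} = 1400 + 36 = 1436$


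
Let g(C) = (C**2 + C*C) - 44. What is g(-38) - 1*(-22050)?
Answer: 24894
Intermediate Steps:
g(C) = -44 + 2*C**2 (g(C) = (C**2 + C**2) - 44 = 2*C**2 - 44 = -44 + 2*C**2)
g(-38) - 1*(-22050) = (-44 + 2*(-38)**2) - 1*(-22050) = (-44 + 2*1444) + 22050 = (-44 + 2888) + 22050 = 2844 + 22050 = 24894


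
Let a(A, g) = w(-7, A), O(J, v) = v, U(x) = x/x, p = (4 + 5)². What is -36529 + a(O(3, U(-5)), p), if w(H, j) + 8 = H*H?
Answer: -36488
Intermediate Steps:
w(H, j) = -8 + H² (w(H, j) = -8 + H*H = -8 + H²)
p = 81 (p = 9² = 81)
U(x) = 1
a(A, g) = 41 (a(A, g) = -8 + (-7)² = -8 + 49 = 41)
-36529 + a(O(3, U(-5)), p) = -36529 + 41 = -36488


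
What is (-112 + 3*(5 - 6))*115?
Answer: -13225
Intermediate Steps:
(-112 + 3*(5 - 6))*115 = (-112 + 3*(-1))*115 = (-112 - 3)*115 = -115*115 = -13225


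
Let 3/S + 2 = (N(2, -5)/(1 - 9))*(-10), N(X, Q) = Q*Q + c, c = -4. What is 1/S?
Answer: 97/12 ≈ 8.0833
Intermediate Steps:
N(X, Q) = -4 + Q² (N(X, Q) = Q*Q - 4 = Q² - 4 = -4 + Q²)
S = 12/97 (S = 3/(-2 + ((-4 + (-5)²)/(1 - 9))*(-10)) = 3/(-2 + ((-4 + 25)/(-8))*(-10)) = 3/(-2 - ⅛*21*(-10)) = 3/(-2 - 21/8*(-10)) = 3/(-2 + 105/4) = 3/(97/4) = 3*(4/97) = 12/97 ≈ 0.12371)
1/S = 1/(12/97) = 97/12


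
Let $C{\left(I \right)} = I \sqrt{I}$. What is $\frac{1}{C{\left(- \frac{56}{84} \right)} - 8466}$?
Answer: $- \frac{114291}{967587610} + \frac{3 i \sqrt{6}}{967587610} \approx -0.00011812 + 7.5946 \cdot 10^{-9} i$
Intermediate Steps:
$C{\left(I \right)} = I^{\frac{3}{2}}$
$\frac{1}{C{\left(- \frac{56}{84} \right)} - 8466} = \frac{1}{\left(- \frac{56}{84}\right)^{\frac{3}{2}} - 8466} = \frac{1}{\left(\left(-56\right) \frac{1}{84}\right)^{\frac{3}{2}} - 8466} = \frac{1}{\left(- \frac{2}{3}\right)^{\frac{3}{2}} - 8466} = \frac{1}{- \frac{2 i \sqrt{6}}{9} - 8466} = \frac{1}{-8466 - \frac{2 i \sqrt{6}}{9}}$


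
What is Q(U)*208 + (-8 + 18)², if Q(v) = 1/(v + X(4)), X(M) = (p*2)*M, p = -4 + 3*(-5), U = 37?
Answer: 11292/115 ≈ 98.191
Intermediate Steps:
p = -19 (p = -4 - 15 = -19)
X(M) = -38*M (X(M) = (-19*2)*M = -38*M)
Q(v) = 1/(-152 + v) (Q(v) = 1/(v - 38*4) = 1/(v - 152) = 1/(-152 + v))
Q(U)*208 + (-8 + 18)² = 208/(-152 + 37) + (-8 + 18)² = 208/(-115) + 10² = -1/115*208 + 100 = -208/115 + 100 = 11292/115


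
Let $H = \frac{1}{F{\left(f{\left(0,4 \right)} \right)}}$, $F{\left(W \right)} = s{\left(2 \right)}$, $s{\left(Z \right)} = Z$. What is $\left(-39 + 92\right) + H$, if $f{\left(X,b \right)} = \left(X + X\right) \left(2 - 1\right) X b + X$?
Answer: $\frac{107}{2} \approx 53.5$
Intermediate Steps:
$f{\left(X,b \right)} = X + 2 b X^{2}$ ($f{\left(X,b \right)} = 2 X 1 X b + X = 2 X X b + X = 2 X^{2} b + X = 2 b X^{2} + X = X + 2 b X^{2}$)
$F{\left(W \right)} = 2$
$H = \frac{1}{2} \approx 0.5$
$\left(-39 + 92\right) + H = \left(-39 + 92\right) + \frac{1}{2} = 53 + \frac{1}{2} = \frac{107}{2}$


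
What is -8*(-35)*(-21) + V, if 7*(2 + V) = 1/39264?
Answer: -1616655935/274848 ≈ -5882.0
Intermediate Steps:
V = -549695/274848 (V = -2 + (⅐)/39264 = -2 + (⅐)*(1/39264) = -2 + 1/274848 = -549695/274848 ≈ -2.0000)
-8*(-35)*(-21) + V = -8*(-35)*(-21) - 549695/274848 = 280*(-21) - 549695/274848 = -5880 - 549695/274848 = -1616655935/274848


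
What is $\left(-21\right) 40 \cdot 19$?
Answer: $-15960$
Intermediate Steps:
$\left(-21\right) 40 \cdot 19 = \left(-840\right) 19 = -15960$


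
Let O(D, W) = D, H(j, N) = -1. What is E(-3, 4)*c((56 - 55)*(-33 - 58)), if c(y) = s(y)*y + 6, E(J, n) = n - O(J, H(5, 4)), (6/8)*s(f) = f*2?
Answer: 463862/3 ≈ 1.5462e+5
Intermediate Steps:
s(f) = 8*f/3 (s(f) = 4*(f*2)/3 = 4*(2*f)/3 = 8*f/3)
E(J, n) = n - J
c(y) = 6 + 8*y**2/3 (c(y) = (8*y/3)*y + 6 = 8*y**2/3 + 6 = 6 + 8*y**2/3)
E(-3, 4)*c((56 - 55)*(-33 - 58)) = (4 - 1*(-3))*(6 + 8*((56 - 55)*(-33 - 58))**2/3) = (4 + 3)*(6 + 8*(1*(-91))**2/3) = 7*(6 + (8/3)*(-91)**2) = 7*(6 + (8/3)*8281) = 7*(6 + 66248/3) = 7*(66266/3) = 463862/3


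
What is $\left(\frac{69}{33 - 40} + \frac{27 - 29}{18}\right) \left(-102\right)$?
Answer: $\frac{21352}{21} \approx 1016.8$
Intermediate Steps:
$\left(\frac{69}{33 - 40} + \frac{27 - 29}{18}\right) \left(-102\right) = \left(\frac{69}{-7} - \frac{1}{9}\right) \left(-102\right) = \left(69 \left(- \frac{1}{7}\right) - \frac{1}{9}\right) \left(-102\right) = \left(- \frac{69}{7} - \frac{1}{9}\right) \left(-102\right) = \left(- \frac{628}{63}\right) \left(-102\right) = \frac{21352}{21}$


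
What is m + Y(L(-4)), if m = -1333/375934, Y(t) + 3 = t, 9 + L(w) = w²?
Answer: 1502403/375934 ≈ 3.9965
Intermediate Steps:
L(w) = -9 + w²
Y(t) = -3 + t
m = -1333/375934 (m = -1333*1/375934 = -1333/375934 ≈ -0.0035458)
m + Y(L(-4)) = -1333/375934 + (-3 + (-9 + (-4)²)) = -1333/375934 + (-3 + (-9 + 16)) = -1333/375934 + (-3 + 7) = -1333/375934 + 4 = 1502403/375934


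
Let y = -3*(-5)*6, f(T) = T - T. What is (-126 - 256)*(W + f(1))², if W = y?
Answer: -3094200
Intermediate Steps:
f(T) = 0
y = 90 (y = 15*6 = 90)
W = 90
(-126 - 256)*(W + f(1))² = (-126 - 256)*(90 + 0)² = -382*90² = -382*8100 = -3094200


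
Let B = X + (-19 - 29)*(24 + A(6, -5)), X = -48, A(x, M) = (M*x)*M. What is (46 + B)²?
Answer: 69789316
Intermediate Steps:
A(x, M) = x*M²
B = -8400 (B = -48 + (-19 - 29)*(24 + 6*(-5)²) = -48 - 48*(24 + 6*25) = -48 - 48*(24 + 150) = -48 - 48*174 = -48 - 8352 = -8400)
(46 + B)² = (46 - 8400)² = (-8354)² = 69789316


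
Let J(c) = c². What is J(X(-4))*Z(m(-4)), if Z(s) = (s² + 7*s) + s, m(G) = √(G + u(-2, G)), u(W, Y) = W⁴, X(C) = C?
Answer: 192 + 256*√3 ≈ 635.41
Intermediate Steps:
m(G) = √(16 + G) (m(G) = √(G + (-2)⁴) = √(G + 16) = √(16 + G))
Z(s) = s² + 8*s
J(X(-4))*Z(m(-4)) = (-4)²*(√(16 - 4)*(8 + √(16 - 4))) = 16*(√12*(8 + √12)) = 16*((2*√3)*(8 + 2*√3)) = 16*(2*√3*(8 + 2*√3)) = 32*√3*(8 + 2*√3)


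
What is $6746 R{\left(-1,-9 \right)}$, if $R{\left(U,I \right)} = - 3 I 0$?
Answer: $0$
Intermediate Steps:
$R{\left(U,I \right)} = 0$
$6746 R{\left(-1,-9 \right)} = 6746 \cdot 0 = 0$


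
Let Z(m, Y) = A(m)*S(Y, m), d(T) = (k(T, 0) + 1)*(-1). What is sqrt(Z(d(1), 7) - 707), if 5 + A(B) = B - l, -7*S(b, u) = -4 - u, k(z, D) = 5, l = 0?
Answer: I*sqrt(34489)/7 ≈ 26.53*I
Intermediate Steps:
S(b, u) = 4/7 + u/7 (S(b, u) = -(-4 - u)/7 = 4/7 + u/7)
A(B) = -5 + B (A(B) = -5 + (B - 1*0) = -5 + (B + 0) = -5 + B)
d(T) = -6 (d(T) = (5 + 1)*(-1) = 6*(-1) = -6)
Z(m, Y) = (-5 + m)*(4/7 + m/7)
sqrt(Z(d(1), 7) - 707) = sqrt((-5 - 6)*(4 - 6)/7 - 707) = sqrt((1/7)*(-11)*(-2) - 707) = sqrt(22/7 - 707) = sqrt(-4927/7) = I*sqrt(34489)/7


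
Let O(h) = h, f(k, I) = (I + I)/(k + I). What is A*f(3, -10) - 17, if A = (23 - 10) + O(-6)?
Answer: 3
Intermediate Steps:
f(k, I) = 2*I/(I + k) (f(k, I) = (2*I)/(I + k) = 2*I/(I + k))
A = 7 (A = (23 - 10) - 6 = 13 - 6 = 7)
A*f(3, -10) - 17 = 7*(2*(-10)/(-10 + 3)) - 17 = 7*(2*(-10)/(-7)) - 17 = 7*(2*(-10)*(-⅐)) - 17 = 7*(20/7) - 17 = 20 - 17 = 3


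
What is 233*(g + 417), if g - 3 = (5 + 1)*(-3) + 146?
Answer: 127684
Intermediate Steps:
g = 131 (g = 3 + ((5 + 1)*(-3) + 146) = 3 + (6*(-3) + 146) = 3 + (-18 + 146) = 3 + 128 = 131)
233*(g + 417) = 233*(131 + 417) = 233*548 = 127684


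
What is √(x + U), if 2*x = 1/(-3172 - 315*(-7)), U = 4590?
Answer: √17168232106/1934 ≈ 67.750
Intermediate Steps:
x = -1/1934 (x = 1/(2*(-3172 - 315*(-7))) = 1/(2*(-3172 + 2205)) = (½)/(-967) = (½)*(-1/967) = -1/1934 ≈ -0.00051706)
√(x + U) = √(-1/1934 + 4590) = √(8877059/1934) = √17168232106/1934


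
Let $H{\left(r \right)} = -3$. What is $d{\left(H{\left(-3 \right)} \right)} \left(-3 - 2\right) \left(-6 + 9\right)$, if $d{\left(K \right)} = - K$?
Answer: $-45$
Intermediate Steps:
$d{\left(H{\left(-3 \right)} \right)} \left(-3 - 2\right) \left(-6 + 9\right) = \left(-1\right) \left(-3\right) \left(-3 - 2\right) \left(-6 + 9\right) = 3 \left(-5\right) 3 = \left(-15\right) 3 = -45$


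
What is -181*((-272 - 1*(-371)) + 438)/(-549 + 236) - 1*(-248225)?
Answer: 77791622/313 ≈ 2.4854e+5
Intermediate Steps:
-181*((-272 - 1*(-371)) + 438)/(-549 + 236) - 1*(-248225) = -181*((-272 + 371) + 438)/(-313) + 248225 = -181*(99 + 438)*(-1)/313 + 248225 = -97197*(-1)/313 + 248225 = -181*(-537/313) + 248225 = 97197/313 + 248225 = 77791622/313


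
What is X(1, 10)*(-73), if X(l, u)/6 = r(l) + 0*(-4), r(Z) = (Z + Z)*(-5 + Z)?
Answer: 3504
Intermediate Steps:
r(Z) = 2*Z*(-5 + Z) (r(Z) = (2*Z)*(-5 + Z) = 2*Z*(-5 + Z))
X(l, u) = 12*l*(-5 + l) (X(l, u) = 6*(2*l*(-5 + l) + 0*(-4)) = 6*(2*l*(-5 + l) + 0) = 6*(2*l*(-5 + l)) = 12*l*(-5 + l))
X(1, 10)*(-73) = (12*1*(-5 + 1))*(-73) = (12*1*(-4))*(-73) = -48*(-73) = 3504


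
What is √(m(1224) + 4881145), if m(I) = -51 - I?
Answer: √4879870 ≈ 2209.0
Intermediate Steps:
√(m(1224) + 4881145) = √((-51 - 1*1224) + 4881145) = √((-51 - 1224) + 4881145) = √(-1275 + 4881145) = √4879870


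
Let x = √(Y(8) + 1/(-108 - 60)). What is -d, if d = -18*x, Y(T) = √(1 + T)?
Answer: 3*√21126/14 ≈ 31.146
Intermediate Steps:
x = √21126/84 (x = √(√(1 + 8) + 1/(-108 - 60)) = √(√9 + 1/(-168)) = √(3 - 1/168) = √(503/168) = √21126/84 ≈ 1.7303)
d = -3*√21126/14 ≈ -31.146
-d = -(-3)*√21126/14 = 3*√21126/14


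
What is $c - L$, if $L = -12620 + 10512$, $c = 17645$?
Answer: $19753$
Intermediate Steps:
$L = -2108$
$c - L = 17645 - -2108 = 17645 + 2108 = 19753$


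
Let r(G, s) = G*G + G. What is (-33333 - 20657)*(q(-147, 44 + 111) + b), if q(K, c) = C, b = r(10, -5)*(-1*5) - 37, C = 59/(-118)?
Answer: 31719125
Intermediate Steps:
r(G, s) = G + G**2 (r(G, s) = G**2 + G = G + G**2)
C = -1/2 (C = 59*(-1/118) = -1/2 ≈ -0.50000)
b = -587 (b = (10*(1 + 10))*(-1*5) - 37 = (10*11)*(-5) - 37 = 110*(-5) - 37 = -550 - 37 = -587)
q(K, c) = -1/2
(-33333 - 20657)*(q(-147, 44 + 111) + b) = (-33333 - 20657)*(-1/2 - 587) = -53990*(-1175/2) = 31719125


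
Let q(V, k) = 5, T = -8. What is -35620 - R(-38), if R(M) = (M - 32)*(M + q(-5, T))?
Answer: -37930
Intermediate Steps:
R(M) = (-32 + M)*(5 + M) (R(M) = (M - 32)*(M + 5) = (-32 + M)*(5 + M))
-35620 - R(-38) = -35620 - (-160 + (-38)² - 27*(-38)) = -35620 - (-160 + 1444 + 1026) = -35620 - 1*2310 = -35620 - 2310 = -37930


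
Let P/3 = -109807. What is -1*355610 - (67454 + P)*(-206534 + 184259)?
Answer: -5835670535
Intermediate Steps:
P = -329421 (P = 3*(-109807) = -329421)
-1*355610 - (67454 + P)*(-206534 + 184259) = -1*355610 - (67454 - 329421)*(-206534 + 184259) = -355610 - (-261967)*(-22275) = -355610 - 1*5835314925 = -355610 - 5835314925 = -5835670535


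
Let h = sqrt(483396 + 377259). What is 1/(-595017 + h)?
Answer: -198339/118014789878 - sqrt(860655)/354044369634 ≈ -1.6832e-6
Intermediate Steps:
h = sqrt(860655) ≈ 927.71
1/(-595017 + h) = 1/(-595017 + sqrt(860655))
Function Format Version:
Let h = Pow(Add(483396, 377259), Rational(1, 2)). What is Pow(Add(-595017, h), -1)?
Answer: Add(Rational(-198339, 118014789878), Mul(Rational(-1, 354044369634), Pow(860655, Rational(1, 2)))) ≈ -1.6832e-6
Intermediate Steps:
h = Pow(860655, Rational(1, 2)) ≈ 927.71
Pow(Add(-595017, h), -1) = Pow(Add(-595017, Pow(860655, Rational(1, 2))), -1)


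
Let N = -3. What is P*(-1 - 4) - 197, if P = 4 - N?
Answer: -232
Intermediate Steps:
P = 7 (P = 4 - 1*(-3) = 4 + 3 = 7)
P*(-1 - 4) - 197 = 7*(-1 - 4) - 197 = 7*(-5) - 197 = -35 - 197 = -232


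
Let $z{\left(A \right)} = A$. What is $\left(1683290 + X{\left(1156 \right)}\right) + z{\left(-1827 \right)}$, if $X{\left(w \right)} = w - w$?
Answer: $1681463$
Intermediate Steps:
$X{\left(w \right)} = 0$
$\left(1683290 + X{\left(1156 \right)}\right) + z{\left(-1827 \right)} = \left(1683290 + 0\right) - 1827 = 1683290 - 1827 = 1681463$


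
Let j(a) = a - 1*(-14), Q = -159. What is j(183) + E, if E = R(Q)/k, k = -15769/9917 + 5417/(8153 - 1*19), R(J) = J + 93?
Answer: 606338769/2258929 ≈ 268.42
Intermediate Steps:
R(J) = 93 + J
k = -74544657/80664878 (k = -15769*1/9917 + 5417/(8153 - 19) = -15769/9917 + 5417/8134 = -74544657/80664878 ≈ -0.92413)
E = 161329756/2258929 (E = (93 - 159)/(-74544657/80664878) = -66*(-80664878/74544657) = 161329756/2258929 ≈ 71.419)
j(a) = 14 + a (j(a) = a + 14 = 14 + a)
j(183) + E = (14 + 183) + 161329756/2258929 = 197 + 161329756/2258929 = 606338769/2258929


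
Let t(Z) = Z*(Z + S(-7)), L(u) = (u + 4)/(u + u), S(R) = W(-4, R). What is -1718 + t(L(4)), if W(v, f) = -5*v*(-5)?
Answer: -1817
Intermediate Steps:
W(v, f) = 25*v
S(R) = -100 (S(R) = 25*(-4) = -100)
L(u) = (4 + u)/(2*u) (L(u) = (4 + u)/((2*u)) = (4 + u)*(1/(2*u)) = (4 + u)/(2*u))
t(Z) = Z*(-100 + Z) (t(Z) = Z*(Z - 100) = Z*(-100 + Z))
-1718 + t(L(4)) = -1718 + ((½)*(4 + 4)/4)*(-100 + (½)*(4 + 4)/4) = -1718 + ((½)*(¼)*8)*(-100 + (½)*(¼)*8) = -1718 + 1*(-100 + 1) = -1718 + 1*(-99) = -1718 - 99 = -1817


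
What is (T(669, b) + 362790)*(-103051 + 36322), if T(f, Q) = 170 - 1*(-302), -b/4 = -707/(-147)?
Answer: -24240109998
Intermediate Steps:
b = -404/21 (b = -(-2828)/(-147) = -(-2828)*(-1)/147 = -4*101/21 = -404/21 ≈ -19.238)
T(f, Q) = 472 (T(f, Q) = 170 + 302 = 472)
(T(669, b) + 362790)*(-103051 + 36322) = (472 + 362790)*(-103051 + 36322) = 363262*(-66729) = -24240109998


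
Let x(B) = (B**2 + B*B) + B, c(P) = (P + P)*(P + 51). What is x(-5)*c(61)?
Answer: 614880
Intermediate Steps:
c(P) = 2*P*(51 + P) (c(P) = (2*P)*(51 + P) = 2*P*(51 + P))
x(B) = B + 2*B**2 (x(B) = (B**2 + B**2) + B = 2*B**2 + B = B + 2*B**2)
x(-5)*c(61) = (-5*(1 + 2*(-5)))*(2*61*(51 + 61)) = (-5*(1 - 10))*(2*61*112) = -5*(-9)*13664 = 45*13664 = 614880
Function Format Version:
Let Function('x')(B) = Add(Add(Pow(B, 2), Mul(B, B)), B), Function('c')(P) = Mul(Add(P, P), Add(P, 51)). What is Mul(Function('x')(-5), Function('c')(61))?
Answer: 614880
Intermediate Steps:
Function('c')(P) = Mul(2, P, Add(51, P)) (Function('c')(P) = Mul(Mul(2, P), Add(51, P)) = Mul(2, P, Add(51, P)))
Function('x')(B) = Add(B, Mul(2, Pow(B, 2))) (Function('x')(B) = Add(Add(Pow(B, 2), Pow(B, 2)), B) = Add(Mul(2, Pow(B, 2)), B) = Add(B, Mul(2, Pow(B, 2))))
Mul(Function('x')(-5), Function('c')(61)) = Mul(Mul(-5, Add(1, Mul(2, -5))), Mul(2, 61, Add(51, 61))) = Mul(Mul(-5, Add(1, -10)), Mul(2, 61, 112)) = Mul(Mul(-5, -9), 13664) = Mul(45, 13664) = 614880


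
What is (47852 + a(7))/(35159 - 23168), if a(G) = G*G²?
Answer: 2295/571 ≈ 4.0193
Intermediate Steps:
a(G) = G³
(47852 + a(7))/(35159 - 23168) = (47852 + 7³)/(35159 - 23168) = (47852 + 343)/11991 = 48195*(1/11991) = 2295/571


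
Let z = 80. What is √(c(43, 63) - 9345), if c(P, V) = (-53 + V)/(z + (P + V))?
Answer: 2*I*√20206110/93 ≈ 96.669*I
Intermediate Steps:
c(P, V) = (-53 + V)/(80 + P + V) (c(P, V) = (-53 + V)/(80 + (P + V)) = (-53 + V)/(80 + P + V))
√(c(43, 63) - 9345) = √((-53 + 63)/(80 + 43 + 63) - 9345) = √(10/186 - 9345) = √((1/186)*10 - 9345) = √(5/93 - 9345) = √(-869080/93) = 2*I*√20206110/93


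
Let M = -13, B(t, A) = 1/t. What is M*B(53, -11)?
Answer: -13/53 ≈ -0.24528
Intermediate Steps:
M*B(53, -11) = -13/53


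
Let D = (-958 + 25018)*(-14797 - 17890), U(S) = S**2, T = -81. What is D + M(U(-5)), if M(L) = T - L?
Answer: -786449326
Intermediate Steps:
D = -786449220 (D = 24060*(-32687) = -786449220)
M(L) = -81 - L
D + M(U(-5)) = -786449220 + (-81 - 1*(-5)**2) = -786449220 + (-81 - 1*25) = -786449220 + (-81 - 25) = -786449220 - 106 = -786449326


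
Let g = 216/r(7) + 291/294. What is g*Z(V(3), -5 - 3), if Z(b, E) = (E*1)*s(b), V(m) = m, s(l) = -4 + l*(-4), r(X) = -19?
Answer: -1236800/931 ≈ -1328.5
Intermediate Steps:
s(l) = -4 - 4*l
g = -19325/1862 (g = 216/(-19) + 291/294 = 216*(-1/19) + 291*(1/294) = -216/19 + 97/98 = -19325/1862 ≈ -10.379)
Z(b, E) = E*(-4 - 4*b) (Z(b, E) = (E*1)*(-4 - 4*b) = E*(-4 - 4*b))
g*Z(V(3), -5 - 3) = -(-38650)*(-5 - 3)*(1 + 3)/931 = -(-38650)*(-8)*4/931 = -19325/1862*128 = -1236800/931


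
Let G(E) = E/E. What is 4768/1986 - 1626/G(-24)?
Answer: -1612234/993 ≈ -1623.6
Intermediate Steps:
G(E) = 1
4768/1986 - 1626/G(-24) = 4768/1986 - 1626/1 = 4768*(1/1986) - 1626*1 = 2384/993 - 1626 = -1612234/993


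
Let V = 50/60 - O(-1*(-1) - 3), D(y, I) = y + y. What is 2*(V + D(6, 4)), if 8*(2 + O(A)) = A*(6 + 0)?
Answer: 98/3 ≈ 32.667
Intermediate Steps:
D(y, I) = 2*y
O(A) = -2 + 3*A/4 (O(A) = -2 + (A*(6 + 0))/8 = -2 + (A*6)/8 = -2 + (6*A)/8 = -2 + 3*A/4)
V = 13/3 (V = 50/60 - (-2 + 3*(-1*(-1) - 3)/4) = 50*(1/60) - (-2 + 3*(1 - 3)/4) = ⅚ - (-2 + (¾)*(-2)) = ⅚ - (-2 - 3/2) = ⅚ - 1*(-7/2) = ⅚ + 7/2 = 13/3 ≈ 4.3333)
2*(V + D(6, 4)) = 2*(13/3 + 2*6) = 2*(13/3 + 12) = 2*(49/3) = 98/3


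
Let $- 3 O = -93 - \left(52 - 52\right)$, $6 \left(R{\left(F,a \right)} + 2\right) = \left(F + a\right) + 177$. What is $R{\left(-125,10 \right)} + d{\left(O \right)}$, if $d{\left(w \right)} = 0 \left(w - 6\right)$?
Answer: $\frac{25}{3} \approx 8.3333$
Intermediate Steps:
$R{\left(F,a \right)} = \frac{55}{2} + \frac{F}{6} + \frac{a}{6}$ ($R{\left(F,a \right)} = -2 + \frac{\left(F + a\right) + 177}{6} = -2 + \frac{177 + F + a}{6} = -2 + \left(\frac{59}{2} + \frac{F}{6} + \frac{a}{6}\right) = \frac{55}{2} + \frac{F}{6} + \frac{a}{6}$)
$O = 31$ ($O = - \frac{-93 - \left(52 - 52\right)}{3} = - \frac{-93 - 0}{3} = - \frac{-93 + 0}{3} = \left(- \frac{1}{3}\right) \left(-93\right) = 31$)
$d{\left(w \right)} = 0$ ($d{\left(w \right)} = 0 \left(-6 + w\right) = 0$)
$R{\left(-125,10 \right)} + d{\left(O \right)} = \left(\frac{55}{2} + \frac{1}{6} \left(-125\right) + \frac{1}{6} \cdot 10\right) + 0 = \left(\frac{55}{2} - \frac{125}{6} + \frac{5}{3}\right) + 0 = \frac{25}{3} + 0 = \frac{25}{3}$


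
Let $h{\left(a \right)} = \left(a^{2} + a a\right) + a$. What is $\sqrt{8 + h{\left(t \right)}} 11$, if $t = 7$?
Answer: $11 \sqrt{113} \approx 116.93$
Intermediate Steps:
$h{\left(a \right)} = a + 2 a^{2}$ ($h{\left(a \right)} = \left(a^{2} + a^{2}\right) + a = 2 a^{2} + a = a + 2 a^{2}$)
$\sqrt{8 + h{\left(t \right)}} 11 = \sqrt{8 + 7 \left(1 + 2 \cdot 7\right)} 11 = \sqrt{8 + 7 \left(1 + 14\right)} 11 = \sqrt{8 + 7 \cdot 15} \cdot 11 = \sqrt{8 + 105} \cdot 11 = \sqrt{113} \cdot 11 = 11 \sqrt{113}$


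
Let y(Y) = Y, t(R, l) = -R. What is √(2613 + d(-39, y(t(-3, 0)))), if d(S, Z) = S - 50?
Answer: 2*√631 ≈ 50.239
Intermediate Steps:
d(S, Z) = -50 + S
√(2613 + d(-39, y(t(-3, 0)))) = √(2613 + (-50 - 39)) = √(2613 - 89) = √2524 = 2*√631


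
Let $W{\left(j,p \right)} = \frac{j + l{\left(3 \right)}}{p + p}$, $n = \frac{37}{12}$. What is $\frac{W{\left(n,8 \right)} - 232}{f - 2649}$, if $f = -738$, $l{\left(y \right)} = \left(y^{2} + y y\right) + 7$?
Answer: $\frac{44207}{650304} \approx 0.067979$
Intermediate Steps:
$n = \frac{37}{12}$ ($n = 37 \cdot \frac{1}{12} = \frac{37}{12} \approx 3.0833$)
$l{\left(y \right)} = 7 + 2 y^{2}$ ($l{\left(y \right)} = \left(y^{2} + y^{2}\right) + 7 = 2 y^{2} + 7 = 7 + 2 y^{2}$)
$W{\left(j,p \right)} = \frac{25 + j}{2 p}$ ($W{\left(j,p \right)} = \frac{j + \left(7 + 2 \cdot 3^{2}\right)}{p + p} = \frac{j + \left(7 + 2 \cdot 9\right)}{2 p} = \left(j + \left(7 + 18\right)\right) \frac{1}{2 p} = \left(j + 25\right) \frac{1}{2 p} = \left(25 + j\right) \frac{1}{2 p} = \frac{25 + j}{2 p}$)
$\frac{W{\left(n,8 \right)} - 232}{f - 2649} = \frac{\frac{25 + \frac{37}{12}}{2 \cdot 8} - 232}{-738 - 2649} = \frac{\frac{1}{2} \cdot \frac{1}{8} \cdot \frac{337}{12} - 232}{-3387} = \left(\frac{337}{192} - 232\right) \left(- \frac{1}{3387}\right) = \left(- \frac{44207}{192}\right) \left(- \frac{1}{3387}\right) = \frac{44207}{650304}$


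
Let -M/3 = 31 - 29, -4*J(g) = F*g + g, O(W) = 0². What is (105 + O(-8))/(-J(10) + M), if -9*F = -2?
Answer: -1890/53 ≈ -35.660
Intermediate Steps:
F = 2/9 (F = -⅑*(-2) = 2/9 ≈ 0.22222)
O(W) = 0
J(g) = -11*g/36 (J(g) = -(2*g/9 + g)/4 = -11*g/36)
M = -6 (M = -3*(31 - 29) = -3*2 = -6)
(105 + O(-8))/(-J(10) + M) = (105 + 0)/(-(-11)*10/36 - 6) = 105/(-1*(-55/18) - 6) = 105/(55/18 - 6) = 105/(-53/18) = 105*(-18/53) = -1890/53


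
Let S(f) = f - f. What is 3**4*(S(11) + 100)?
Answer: 8100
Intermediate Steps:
S(f) = 0
3**4*(S(11) + 100) = 3**4*(0 + 100) = 81*100 = 8100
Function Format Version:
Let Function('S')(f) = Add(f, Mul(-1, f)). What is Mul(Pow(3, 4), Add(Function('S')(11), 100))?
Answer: 8100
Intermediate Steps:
Function('S')(f) = 0
Mul(Pow(3, 4), Add(Function('S')(11), 100)) = Mul(Pow(3, 4), Add(0, 100)) = Mul(81, 100) = 8100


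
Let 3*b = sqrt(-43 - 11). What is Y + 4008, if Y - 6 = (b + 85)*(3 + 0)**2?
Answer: 4779 + 9*I*sqrt(6) ≈ 4779.0 + 22.045*I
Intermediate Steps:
b = I*sqrt(6) (b = sqrt(-43 - 11)/3 = sqrt(-54)/3 = (3*I*sqrt(6))/3 = I*sqrt(6) ≈ 2.4495*I)
Y = 771 + 9*I*sqrt(6) (Y = 6 + (I*sqrt(6) + 85)*(3 + 0)**2 = 6 + (85 + I*sqrt(6))*3**2 = 6 + (85 + I*sqrt(6))*9 = 6 + (765 + 9*I*sqrt(6)) = 771 + 9*I*sqrt(6) ≈ 771.0 + 22.045*I)
Y + 4008 = (771 + 9*I*sqrt(6)) + 4008 = 4779 + 9*I*sqrt(6)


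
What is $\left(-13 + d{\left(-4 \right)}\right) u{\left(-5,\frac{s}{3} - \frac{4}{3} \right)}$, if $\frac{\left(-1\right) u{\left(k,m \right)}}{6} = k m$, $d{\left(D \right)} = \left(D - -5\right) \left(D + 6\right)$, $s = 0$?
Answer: $440$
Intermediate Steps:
$d{\left(D \right)} = \left(5 + D\right) \left(6 + D\right)$ ($d{\left(D \right)} = \left(D + 5\right) \left(6 + D\right) = \left(5 + D\right) \left(6 + D\right)$)
$u{\left(k,m \right)} = - 6 k m$
$\left(-13 + d{\left(-4 \right)}\right) u{\left(-5,\frac{s}{3} - \frac{4}{3} \right)} = \left(-13 + \left(30 + \left(-4\right)^{2} + 11 \left(-4\right)\right)\right) \left(\left(-6\right) \left(-5\right) \left(\frac{0}{3} - \frac{4}{3}\right)\right) = \left(-13 + \left(30 + 16 - 44\right)\right) \left(\left(-6\right) \left(-5\right) \left(0 \cdot \frac{1}{3} - \frac{4}{3}\right)\right) = \left(-13 + 2\right) \left(\left(-6\right) \left(-5\right) \left(0 - \frac{4}{3}\right)\right) = - 11 \left(\left(-6\right) \left(-5\right) \left(- \frac{4}{3}\right)\right) = \left(-11\right) \left(-40\right) = 440$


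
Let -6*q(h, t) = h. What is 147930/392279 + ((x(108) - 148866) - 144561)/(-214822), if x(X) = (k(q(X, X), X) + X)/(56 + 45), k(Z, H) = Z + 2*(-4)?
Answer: 14835238561015/8511286093138 ≈ 1.7430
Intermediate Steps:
q(h, t) = -h/6
k(Z, H) = -8 + Z (k(Z, H) = Z - 8 = -8 + Z)
x(X) = -8/101 + 5*X/606 (x(X) = ((-8 - X/6) + X)/(56 + 45) = (-8 + 5*X/6)/101 = (-8 + 5*X/6)*(1/101) = -8/101 + 5*X/606)
147930/392279 + ((x(108) - 148866) - 144561)/(-214822) = 147930/392279 + (((-8/101 + (5/606)*108) - 148866) - 144561)/(-214822) = 147930*(1/392279) + (((-8/101 + 90/101) - 148866) - 144561)*(-1/214822) = 147930/392279 + ((82/101 - 148866) - 144561)*(-1/214822) = 147930/392279 + (-15035384/101 - 144561)*(-1/214822) = 147930/392279 - 29636045/101*(-1/214822) = 147930/392279 + 29636045/21697022 = 14835238561015/8511286093138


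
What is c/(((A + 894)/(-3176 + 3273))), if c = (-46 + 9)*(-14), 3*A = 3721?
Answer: 150738/6403 ≈ 23.542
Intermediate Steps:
A = 3721/3 (A = (1/3)*3721 = 3721/3 ≈ 1240.3)
c = 518 (c = -37*(-14) = 518)
c/(((A + 894)/(-3176 + 3273))) = 518/(((3721/3 + 894)/(-3176 + 3273))) = 518/(((6403/3)/97)) = 518/(((6403/3)*(1/97))) = 518/(6403/291) = 518*(291/6403) = 150738/6403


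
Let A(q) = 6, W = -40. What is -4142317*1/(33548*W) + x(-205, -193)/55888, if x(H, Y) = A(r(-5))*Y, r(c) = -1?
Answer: 14371991821/4687326560 ≈ 3.0661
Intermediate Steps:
x(H, Y) = 6*Y
-4142317*1/(33548*W) + x(-205, -193)/55888 = -4142317/((-40*33548)) + (6*(-193))/55888 = -4142317/(-1341920) - 1158*1/55888 = -4142317*(-1/1341920) - 579/27944 = 4142317/1341920 - 579/27944 = 14371991821/4687326560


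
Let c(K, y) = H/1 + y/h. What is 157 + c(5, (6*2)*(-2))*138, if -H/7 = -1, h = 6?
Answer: 571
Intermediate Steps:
H = 7 (H = -7*(-1) = 7)
c(K, y) = 7 + y/6 (c(K, y) = 7/1 + y/6 = 7*1 + y*(⅙) = 7 + y/6)
157 + c(5, (6*2)*(-2))*138 = 157 + (7 + ((6*2)*(-2))/6)*138 = 157 + (7 + (12*(-2))/6)*138 = 157 + (7 + (⅙)*(-24))*138 = 157 + (7 - 4)*138 = 157 + 3*138 = 157 + 414 = 571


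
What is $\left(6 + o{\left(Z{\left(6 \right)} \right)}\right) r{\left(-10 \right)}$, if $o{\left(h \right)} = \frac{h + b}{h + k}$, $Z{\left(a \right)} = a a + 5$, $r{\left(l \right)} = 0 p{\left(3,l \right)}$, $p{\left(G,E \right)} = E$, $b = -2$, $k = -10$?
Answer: $0$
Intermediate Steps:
$r{\left(l \right)} = 0$ ($r{\left(l \right)} = 0 l = 0$)
$Z{\left(a \right)} = 5 + a^{2}$ ($Z{\left(a \right)} = a^{2} + 5 = 5 + a^{2}$)
$o{\left(h \right)} = \frac{-2 + h}{-10 + h}$ ($o{\left(h \right)} = \frac{h - 2}{h - 10} = \frac{-2 + h}{-10 + h}$)
$\left(6 + o{\left(Z{\left(6 \right)} \right)}\right) r{\left(-10 \right)} = \left(6 + \frac{-2 + \left(5 + 6^{2}\right)}{-10 + \left(5 + 6^{2}\right)}\right) 0 = \left(6 + \frac{-2 + \left(5 + 36\right)}{-10 + \left(5 + 36\right)}\right) 0 = \left(6 + \frac{-2 + 41}{-10 + 41}\right) 0 = \left(6 + \frac{1}{31} \cdot 39\right) 0 = \left(6 + \frac{39}{31}\right) 0 = \frac{225}{31} \cdot 0 = 0$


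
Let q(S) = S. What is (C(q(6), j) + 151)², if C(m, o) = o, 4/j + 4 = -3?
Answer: 1108809/49 ≈ 22629.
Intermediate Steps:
j = -4/7 (j = 4/(-4 - 3) = 4/(-7) = 4*(-⅐) = -4/7 ≈ -0.57143)
(C(q(6), j) + 151)² = (-4/7 + 151)² = (1053/7)² = 1108809/49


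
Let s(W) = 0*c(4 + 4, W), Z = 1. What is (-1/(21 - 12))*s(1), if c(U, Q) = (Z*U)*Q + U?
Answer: 0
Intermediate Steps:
c(U, Q) = U + Q*U (c(U, Q) = (1*U)*Q + U = U*Q + U = Q*U + U = U + Q*U)
s(W) = 0 (s(W) = 0*((4 + 4)*(1 + W)) = 0*(8*(1 + W)) = 0*(8 + 8*W) = 0)
(-1/(21 - 12))*s(1) = -1/(21 - 12)*0 = -1/9*0 = -1*⅑*0 = -⅑*0 = 0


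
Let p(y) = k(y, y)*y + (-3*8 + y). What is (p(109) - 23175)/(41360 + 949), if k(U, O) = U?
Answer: -11209/42309 ≈ -0.26493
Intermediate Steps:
p(y) = -24 + y + y**2 (p(y) = y*y + (-3*8 + y) = y**2 + (-24 + y) = -24 + y + y**2)
(p(109) - 23175)/(41360 + 949) = ((-24 + 109 + 109**2) - 23175)/(41360 + 949) = ((-24 + 109 + 11881) - 23175)/42309 = (11966 - 23175)*(1/42309) = -11209*1/42309 = -11209/42309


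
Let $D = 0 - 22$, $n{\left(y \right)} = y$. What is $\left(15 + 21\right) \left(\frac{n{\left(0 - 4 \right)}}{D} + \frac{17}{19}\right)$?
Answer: $\frac{8100}{209} \approx 38.756$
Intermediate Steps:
$D = -22$ ($D = 0 - 22 = -22$)
$\left(15 + 21\right) \left(\frac{n{\left(0 - 4 \right)}}{D} + \frac{17}{19}\right) = \left(15 + 21\right) \left(\frac{0 - 4}{-22} + \frac{17}{19}\right) = 36 \left(\left(-4\right) \left(- \frac{1}{22}\right) + 17 \cdot \frac{1}{19}\right) = 36 \left(\frac{2}{11} + \frac{17}{19}\right) = 36 \cdot \frac{225}{209} = \frac{8100}{209}$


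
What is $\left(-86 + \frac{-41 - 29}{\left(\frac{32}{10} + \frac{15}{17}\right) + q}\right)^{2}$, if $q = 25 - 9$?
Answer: $\frac{23333173504}{2913849} \approx 8007.7$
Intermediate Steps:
$q = 16$
$\left(-86 + \frac{-41 - 29}{\left(\frac{32}{10} + \frac{15}{17}\right) + q}\right)^{2} = \left(-86 + \frac{-41 - 29}{\left(\frac{32}{10} + \frac{15}{17}\right) + 16}\right)^{2} = \left(-86 - \frac{70}{\left(32 \cdot \frac{1}{10} + 15 \cdot \frac{1}{17}\right) + 16}\right)^{2} = \left(-86 - \frac{70}{\left(\frac{16}{5} + \frac{15}{17}\right) + 16}\right)^{2} = \left(-86 - \frac{70}{\frac{347}{85} + 16}\right)^{2} = \left(-86 - \frac{70}{\frac{1707}{85}}\right)^{2} = \left(-86 - \frac{5950}{1707}\right)^{2} = \left(- \frac{152752}{1707}\right)^{2} = \frac{23333173504}{2913849}$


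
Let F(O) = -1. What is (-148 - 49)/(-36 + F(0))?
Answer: 197/37 ≈ 5.3243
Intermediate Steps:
(-148 - 49)/(-36 + F(0)) = (-148 - 49)/(-36 - 1) = -197/(-37) = -197*(-1/37) = 197/37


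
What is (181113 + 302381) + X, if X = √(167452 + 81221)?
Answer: 483494 + √248673 ≈ 4.8399e+5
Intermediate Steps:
X = √248673 ≈ 498.67
(181113 + 302381) + X = (181113 + 302381) + √248673 = 483494 + √248673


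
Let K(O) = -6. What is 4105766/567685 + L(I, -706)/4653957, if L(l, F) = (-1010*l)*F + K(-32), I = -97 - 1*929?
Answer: -132070013736216/880660526515 ≈ -149.97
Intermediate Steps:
I = -1026 (I = -97 - 929 = -1026)
L(l, F) = -6 - 1010*F*l (L(l, F) = (-1010*l)*F - 6 = -1010*F*l - 6 = -6 - 1010*F*l)
4105766/567685 + L(I, -706)/4653957 = 4105766/567685 + (-6 - 1010*(-706)*(-1026))/4653957 = 4105766*(1/567685) + (-6 - 731599560)*(1/4653957) = 4105766/567685 - 731599566*1/4653957 = 4105766/567685 - 243866522/1551319 = -132070013736216/880660526515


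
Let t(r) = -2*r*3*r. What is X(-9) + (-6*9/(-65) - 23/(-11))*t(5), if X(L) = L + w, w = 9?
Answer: -62670/143 ≈ -438.25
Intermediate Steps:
X(L) = 9 + L (X(L) = L + 9 = 9 + L)
t(r) = -6*r² (t(r) = -2*3*r*r = -6*r²)
X(-9) + (-6*9/(-65) - 23/(-11))*t(5) = (9 - 9) + (-6*9/(-65) - 23/(-11))*(-6*5²) = 0 + (-54*(-1/65) - 23*(-1/11))*(-6*25) = 0 + (54/65 + 23/11)*(-150) = 0 + (2089/715)*(-150) = 0 - 62670/143 = -62670/143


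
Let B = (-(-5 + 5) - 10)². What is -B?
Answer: -100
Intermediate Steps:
B = 100 (B = (-1*0 - 10)² = (0 - 10)² = (-10)² = 100)
-B = -1*100 = -100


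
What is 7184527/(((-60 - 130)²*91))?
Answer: 54019/24700 ≈ 2.1870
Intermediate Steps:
7184527/(((-60 - 130)²*91)) = 7184527/(((-190)²*91)) = 7184527/((36100*91)) = 7184527/3285100 = 7184527*(1/3285100) = 54019/24700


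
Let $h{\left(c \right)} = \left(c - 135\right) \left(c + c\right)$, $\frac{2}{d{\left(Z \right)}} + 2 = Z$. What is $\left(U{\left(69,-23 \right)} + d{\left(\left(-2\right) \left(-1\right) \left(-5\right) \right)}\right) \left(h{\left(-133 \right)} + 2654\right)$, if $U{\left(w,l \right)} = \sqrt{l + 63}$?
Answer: $- \frac{36971}{3} + 147884 \sqrt{10} \approx 4.5533 \cdot 10^{5}$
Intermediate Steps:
$U{\left(w,l \right)} = \sqrt{63 + l}$
$d{\left(Z \right)} = \frac{2}{-2 + Z}$
$h{\left(c \right)} = 2 c \left(-135 + c\right)$ ($h{\left(c \right)} = \left(-135 + c\right) 2 c = 2 c \left(-135 + c\right)$)
$\left(U{\left(69,-23 \right)} + d{\left(\left(-2\right) \left(-1\right) \left(-5\right) \right)}\right) \left(h{\left(-133 \right)} + 2654\right) = \left(\sqrt{63 - 23} + \frac{2}{-2 + \left(-2\right) \left(-1\right) \left(-5\right)}\right) \left(2 \left(-133\right) \left(-135 - 133\right) + 2654\right) = \left(\sqrt{40} + \frac{2}{-2 + 2 \left(-5\right)}\right) \left(2 \left(-133\right) \left(-268\right) + 2654\right) = \left(2 \sqrt{10} + \frac{2}{-2 - 10}\right) \left(71288 + 2654\right) = \left(2 \sqrt{10} + \frac{2}{-12}\right) 73942 = \left(2 \sqrt{10} + 2 \left(- \frac{1}{12}\right)\right) 73942 = \left(2 \sqrt{10} - \frac{1}{6}\right) 73942 = \left(- \frac{1}{6} + 2 \sqrt{10}\right) 73942 = - \frac{36971}{3} + 147884 \sqrt{10}$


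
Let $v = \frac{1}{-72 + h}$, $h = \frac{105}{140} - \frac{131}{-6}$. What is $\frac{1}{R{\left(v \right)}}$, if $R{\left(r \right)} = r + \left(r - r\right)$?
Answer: $- \frac{593}{12} \approx -49.417$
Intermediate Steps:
$h = \frac{271}{12}$ ($h = 105 \cdot \frac{1}{140} - - \frac{131}{6} = \frac{3}{4} + \frac{131}{6} = \frac{271}{12} \approx 22.583$)
$v = - \frac{12}{593}$ ($v = \frac{1}{-72 + \frac{271}{12}} = \frac{1}{- \frac{593}{12}} = - \frac{12}{593} \approx -0.020236$)
$R{\left(r \right)} = r$ ($R{\left(r \right)} = r + 0 = r$)
$\frac{1}{R{\left(v \right)}} = \frac{1}{- \frac{12}{593}} = - \frac{593}{12}$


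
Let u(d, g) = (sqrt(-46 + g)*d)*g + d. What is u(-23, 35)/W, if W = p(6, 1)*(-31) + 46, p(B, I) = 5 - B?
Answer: -23/77 - 115*I*sqrt(11)/11 ≈ -0.2987 - 34.674*I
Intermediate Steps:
u(d, g) = d + d*g*sqrt(-46 + g) (u(d, g) = (d*sqrt(-46 + g))*g + d = d*g*sqrt(-46 + g) + d = d + d*g*sqrt(-46 + g))
W = 77 (W = (5 - 1*6)*(-31) + 46 = (5 - 6)*(-31) + 46 = -1*(-31) + 46 = 31 + 46 = 77)
u(-23, 35)/W = -23*(1 + 35*sqrt(-46 + 35))/77 = -23*(1 + 35*sqrt(-11))*(1/77) = -23*(1 + 35*(I*sqrt(11)))*(1/77) = -23*(1 + 35*I*sqrt(11))*(1/77) = (-23 - 805*I*sqrt(11))*(1/77) = -23/77 - 115*I*sqrt(11)/11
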